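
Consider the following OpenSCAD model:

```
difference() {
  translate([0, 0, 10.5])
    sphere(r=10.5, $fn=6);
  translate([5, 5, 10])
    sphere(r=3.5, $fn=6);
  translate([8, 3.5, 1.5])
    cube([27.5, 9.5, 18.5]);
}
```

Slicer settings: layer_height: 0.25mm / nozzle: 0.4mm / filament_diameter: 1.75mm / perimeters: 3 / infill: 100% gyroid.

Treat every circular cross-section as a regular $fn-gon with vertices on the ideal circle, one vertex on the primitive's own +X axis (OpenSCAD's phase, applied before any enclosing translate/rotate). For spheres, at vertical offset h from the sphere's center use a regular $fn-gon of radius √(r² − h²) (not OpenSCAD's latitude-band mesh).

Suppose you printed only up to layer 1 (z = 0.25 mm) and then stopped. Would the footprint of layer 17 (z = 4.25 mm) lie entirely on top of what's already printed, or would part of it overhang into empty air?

part overhangs

Compare the two slices. At z = 0.25: the r=10.5 sphere contributes a regular 6-gon of circumradius √(10.5²−10.25²) = 2.278 (area = (6/2)·2.278²·sin(360°/6) = 13.48 mm²); the sphere at (5, 5) does not reach this height (|z−center|=9.750 > r=3.5); the cube at (8, 3.5) is absent (z outside [1.5, 20]); Taking the first minus the rest: none of the subtracted shapes is present at this height, so the r=10.5 sphere is unchanged — area = 13.48 mm². At z = 4.25: the sphere: section is a regular 6-gon, circumradius = √(r²−h²) = √(10.5²−6.25²) = 8.437 (area = (6/2)·8.437²·sin(360°/6) = 184.95 mm²); the sphere at (5, 5) does not reach this height (|z−center|=5.750 > r=3.5); the cube at (8, 3.5) (footprint 27.5×9.5) is included at this height (area 261.25 mm²); Taking the first minus the rest: starting from the r=10.5 sphere (184.95 mm²), the 27.5×9.5 cube at (8, 3.5) misses the remaining region (no effect) — area = 184.95 mm². Checking containment: at z = 4.25 the cross-section extends beyond the z = 0.25 cross-section by about 171.47 mm².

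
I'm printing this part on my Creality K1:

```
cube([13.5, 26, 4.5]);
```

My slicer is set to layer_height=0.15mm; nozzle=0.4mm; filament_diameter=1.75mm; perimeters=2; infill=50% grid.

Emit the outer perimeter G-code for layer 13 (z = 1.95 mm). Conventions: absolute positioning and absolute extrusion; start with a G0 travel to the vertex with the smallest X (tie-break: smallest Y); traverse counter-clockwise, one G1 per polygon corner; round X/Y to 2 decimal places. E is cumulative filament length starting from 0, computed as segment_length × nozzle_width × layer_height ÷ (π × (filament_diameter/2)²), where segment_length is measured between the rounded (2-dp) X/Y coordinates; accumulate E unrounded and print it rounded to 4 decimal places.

G0 X0.00 Y0.00 Z1.95
G1 X13.50 Y0.00 E0.3368
G1 X13.50 Y26.00 E0.9853
G1 X0.00 Y26.00 E1.3221
G1 X0.00 Y0.00 E1.9707

At z = 1.95 mm: the cube (footprint 13.5×26) is included at this height. The outline is a single polygon with 4 vertices. Extrusion per mm of travel: 0.4 × 0.15 / (π × 0.875²) = 0.024945. Accumulating E over each segment gives final E = 1.9707.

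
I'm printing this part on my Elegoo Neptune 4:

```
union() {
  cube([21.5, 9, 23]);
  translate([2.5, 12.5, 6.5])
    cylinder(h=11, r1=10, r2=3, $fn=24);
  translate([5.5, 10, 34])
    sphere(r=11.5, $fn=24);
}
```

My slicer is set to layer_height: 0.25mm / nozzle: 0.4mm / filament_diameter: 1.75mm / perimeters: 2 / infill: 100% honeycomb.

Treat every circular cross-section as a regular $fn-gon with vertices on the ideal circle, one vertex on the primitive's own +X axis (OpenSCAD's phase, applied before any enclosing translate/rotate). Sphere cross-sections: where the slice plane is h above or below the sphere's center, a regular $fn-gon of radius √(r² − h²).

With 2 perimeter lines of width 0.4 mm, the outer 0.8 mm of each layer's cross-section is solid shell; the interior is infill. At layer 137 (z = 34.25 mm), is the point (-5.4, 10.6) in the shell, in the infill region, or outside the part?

At z = 34.25 mm: the cube is not intersected at this z (z outside [0, 23]); the cone at (2.5, 12.5) is not intersected at this z (z outside [6.5, 17.5]); the r=11.5 sphere at (5.5, 10) slices to a regular 24-gon of circumradius 11.497 (√(r²−h²) with h=0.25 from center); Combining (union): only the r=11.5 sphere at (5.5, 10) is present, so the union is just that shape — 1 connected region. Overall, the cross-section is a single solid region. The nearest boundary edge runs (-5.61, 12.98)→(-6.00, 10.00); distance from the point to it = 0.51 mm. The point is inside the cross-section, 0.51 mm from the nearest boundary — within the 0.8 mm shell band (2 × 0.4).

shell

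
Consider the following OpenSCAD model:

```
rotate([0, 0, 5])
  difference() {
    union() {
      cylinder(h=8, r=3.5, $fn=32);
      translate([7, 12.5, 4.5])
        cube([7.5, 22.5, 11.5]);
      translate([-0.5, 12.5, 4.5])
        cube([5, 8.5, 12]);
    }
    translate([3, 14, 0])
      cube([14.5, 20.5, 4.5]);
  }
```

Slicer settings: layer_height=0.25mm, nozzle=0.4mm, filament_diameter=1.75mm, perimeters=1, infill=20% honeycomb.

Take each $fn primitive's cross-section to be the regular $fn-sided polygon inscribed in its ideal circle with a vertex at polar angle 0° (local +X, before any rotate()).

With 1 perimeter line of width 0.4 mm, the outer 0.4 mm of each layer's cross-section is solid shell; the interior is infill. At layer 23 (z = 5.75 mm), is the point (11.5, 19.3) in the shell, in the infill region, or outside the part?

At z = 5.75 mm: the cylinder: section is a regular 32-gon, circumradius r=3.5; the cube at (7, 12.5) (footprint 7.5×22.5) is included at this height; the cube at (-0.5, 12.5) (footprint 5×8.5) is included at this height; Merging all regions: the 3 present regions are separate (no shared area or edge), so areas and boundary lengths simply add and each stays a separate island — 3 connected regions; the cube at (3, 14) does not reach this height (z outside [0, 4.5]); Taking the first minus the rest: none of the subtracted shapes is present at this height, so the result so far is unchanged — 3 connected regions; (whole slice rotated 5° about Z — lengths, areas and connectivity unchanged). Overall, the cross-section has 3 separate islands. Undo the 5° rotation: the query point maps to (13.138, 18.224) in the un-rotated model frame. The nearest boundary edge runs (14.50, 35.00)→(14.50, 12.50); distance from the point to it = 1.36 mm. (Shell/infill is judged within the island containing the point — the largest one.) The point is inside the cross-section and 1.36 mm from the nearest boundary — more than the 0.4 mm shell width (1 × 0.4), so it's in the infill interior.

infill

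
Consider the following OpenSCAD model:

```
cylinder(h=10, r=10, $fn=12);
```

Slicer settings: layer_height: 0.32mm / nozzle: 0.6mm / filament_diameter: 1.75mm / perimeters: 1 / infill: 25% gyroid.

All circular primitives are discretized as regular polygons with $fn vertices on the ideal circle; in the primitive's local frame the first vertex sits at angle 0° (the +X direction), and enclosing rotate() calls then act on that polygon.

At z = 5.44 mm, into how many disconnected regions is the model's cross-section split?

At z = 5.44 mm: the cylinder: section is a regular 12-gon, circumradius r=10. The result has 1 disconnected region.

1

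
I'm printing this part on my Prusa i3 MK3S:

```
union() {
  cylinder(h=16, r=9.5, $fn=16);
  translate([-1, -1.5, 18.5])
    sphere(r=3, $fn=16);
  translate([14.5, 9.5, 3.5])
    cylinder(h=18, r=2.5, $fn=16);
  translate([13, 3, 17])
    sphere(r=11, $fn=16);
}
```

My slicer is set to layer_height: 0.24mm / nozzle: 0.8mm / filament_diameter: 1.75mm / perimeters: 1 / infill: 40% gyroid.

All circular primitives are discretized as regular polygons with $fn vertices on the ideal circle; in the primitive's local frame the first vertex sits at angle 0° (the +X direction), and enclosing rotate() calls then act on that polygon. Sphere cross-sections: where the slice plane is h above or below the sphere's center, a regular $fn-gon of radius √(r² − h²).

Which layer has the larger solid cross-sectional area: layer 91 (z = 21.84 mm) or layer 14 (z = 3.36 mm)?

Layer 91 (z = 21.84): the cylinder does not reach this height (z outside [0, 16]); the sphere at (-1, -1.5) is not intersected at this z (|z−center|=3.340 > r=3); the cylinder at (14.5, 9.5) does not reach this height (z outside [3.5, 21.5]); the sphere at (13, 3): section is a regular 16-gon, circumradius = √(r²−h²) = √(11²−4.84²) = 9.878 (area = (16/2)·9.878²·sin(360°/16) = 298.72 mm²); Taking the union: only the r=11 sphere at (13, 3) is present, so the union is just that shape — area = 298.72 mm². So its area = 298.72 mm². Layer 14 (z = 3.36): the cylinder: section is a regular 16-gon, circumradius r=9.5 (area = (16/2)·9.500²·sin(360°/16) = 276.30 mm²); the sphere at (-1, -1.5) is not intersected at this z (|z−center|=15.140 > r=3); the cylinder at (14.5, 9.5) is not intersected at this z (z outside [3.5, 21.5]); the sphere at (13, 3) is not intersected at this z (|z−center|=13.640 > r=11); Taking the union: only the r=9.5 cylinder is present, so the union is just that shape — area = 276.30 mm². So its area = 276.30 mm². Layer 91 is larger (298.72 vs 276.30 mm²).

layer 91 (z = 21.84 mm)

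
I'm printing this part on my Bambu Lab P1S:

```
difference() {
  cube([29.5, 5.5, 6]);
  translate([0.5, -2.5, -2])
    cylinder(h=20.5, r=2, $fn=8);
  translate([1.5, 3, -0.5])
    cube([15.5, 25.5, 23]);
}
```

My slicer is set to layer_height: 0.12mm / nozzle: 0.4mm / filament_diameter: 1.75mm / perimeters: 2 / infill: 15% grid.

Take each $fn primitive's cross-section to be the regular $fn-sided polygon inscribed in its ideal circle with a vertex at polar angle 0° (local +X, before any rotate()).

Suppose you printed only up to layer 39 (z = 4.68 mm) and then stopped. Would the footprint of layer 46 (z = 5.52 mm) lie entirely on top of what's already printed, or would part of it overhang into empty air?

entirely on top

Compare the two slices. At z = 4.68: the cube (footprint 29.5×5.5) is included at this height (area 162.25 mm²); the r=2 cylinder at (0.5, -2.5) contributes a regular 8-gon of circumradius 2 (area = (8/2)·2.000²·sin(360°/8) = 11.31 mm²); the cube at (1.5, 3) (footprint 15.5×25.5) is included at this height (area 395.25 mm²); After the difference (first − rest): starting from the 29.5×5.5 cube (162.25 mm²), the r=2 cylinder at (0.5, -2.5) misses the remaining region (no effect); the 15.5×25.5 cube at (1.5, 3) partially overlaps it — only the 38.75 mm² overlap (of its 395.25 mm²) is removed, clipping the outline — area = 123.50 mm². At z = 5.52: the cube (footprint 29.5×5.5) is included at this height (area 162.25 mm²); the r=2 cylinder at (0.5, -2.5) contributes a regular 8-gon of circumradius 2 (area = (8/2)·2.000²·sin(360°/8) = 11.31 mm²); the cube at (1.5, 3) is present — its section is the full 15.5×25.5 rectangle (area 395.25 mm²); Taking the first minus the rest: starting from the 29.5×5.5 cube (162.25 mm²), the r=2 cylinder at (0.5, -2.5) misses the remaining region (no effect); the 15.5×25.5 cube at (1.5, 3) partially overlaps it — only the 38.75 mm² overlap (of its 395.25 mm²) is removed, clipping the outline — area = 123.50 mm². Checking containment: the cross-section at z = 5.52 is a subset of the cross-section at z = 4.68.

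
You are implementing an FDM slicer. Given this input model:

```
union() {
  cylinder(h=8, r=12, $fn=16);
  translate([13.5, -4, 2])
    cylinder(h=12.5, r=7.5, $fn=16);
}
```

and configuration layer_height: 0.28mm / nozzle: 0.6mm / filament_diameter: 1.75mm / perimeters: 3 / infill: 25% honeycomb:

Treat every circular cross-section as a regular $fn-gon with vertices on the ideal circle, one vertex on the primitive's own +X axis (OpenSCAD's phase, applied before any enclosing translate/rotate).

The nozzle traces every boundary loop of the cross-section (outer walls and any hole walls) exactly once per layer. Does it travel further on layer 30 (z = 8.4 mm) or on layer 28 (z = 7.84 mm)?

Layer 30 (z = 8.4): the cylinder is not intersected at this z (z outside [0, 8]); the r=7.5 cylinder at (13.5, -4) contributes a regular 16-gon of circumradius 7.5 (perimeter = 2·16·7.500·sin(180°/16) = 46.82 mm); Combining (union): only the r=7.5 cylinder at (13.5, -4) is present, so the union is just that shape — boundary = 46.82 mm. So its perimeter = 46.82 mm. Layer 28 (z = 7.84): the r=12 cylinder contributes a regular 16-gon of circumradius 12 (perimeter = 2·16·12.000·sin(180°/16) = 74.91 mm); the cylinder at (13.5, -4): section is a regular 16-gon, circumradius r=7.5 (perimeter = 2·16·7.500·sin(180°/16) = 46.82 mm); Merging all regions: the regions partially overlap (shared area 44.79 mm²), so the edge portions inside another operand are dropped and the merged outline is re-measured after clipping — boundary = 93.65 mm. So its perimeter = 93.65 mm. Layer 28 is larger (93.65 vs 46.82 mm).

layer 28 (z = 7.84 mm)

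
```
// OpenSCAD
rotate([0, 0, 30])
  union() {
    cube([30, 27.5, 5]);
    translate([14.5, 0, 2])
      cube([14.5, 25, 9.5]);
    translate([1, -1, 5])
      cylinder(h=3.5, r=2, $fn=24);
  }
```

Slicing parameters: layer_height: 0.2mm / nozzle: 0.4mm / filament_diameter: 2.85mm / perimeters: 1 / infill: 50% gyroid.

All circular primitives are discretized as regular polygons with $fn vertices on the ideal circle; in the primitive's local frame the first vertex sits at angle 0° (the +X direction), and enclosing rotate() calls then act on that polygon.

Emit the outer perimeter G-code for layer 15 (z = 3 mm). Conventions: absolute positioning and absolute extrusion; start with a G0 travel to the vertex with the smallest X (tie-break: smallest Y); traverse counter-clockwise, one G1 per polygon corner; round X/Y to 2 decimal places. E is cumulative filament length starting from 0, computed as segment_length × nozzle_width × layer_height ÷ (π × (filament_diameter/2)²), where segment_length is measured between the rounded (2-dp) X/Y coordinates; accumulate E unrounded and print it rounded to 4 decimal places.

G0 X-13.75 Y23.82 Z3.00
G1 X0.00 Y0.00 E0.3449
G1 X25.98 Y15.00 E0.7211
G1 X12.23 Y38.82 E1.0660
G1 X-13.75 Y23.82 E1.4422

At z = 3 mm: the 30×27.5 cube contributes its full rectangle; the cube at (14.5, 0) is present — its section is the full 14.5×25 rectangle; the cylinder at (1, -1) is not intersected at this z (z outside [5, 8.5]); Merging all regions: the 14.5×25 cube at (14.5, 0) lies entirely inside the 30×27.5 cube, so the union is just the 30×27.5 cube — 1 connected region; (whole slice rotated 30° about Z — lengths, areas and connectivity unchanged). The outline is a single polygon with 4 vertices. Extrusion per mm of travel: 0.4 × 0.2 / (π × 1.425²) = 0.012540. Accumulating E over each segment gives final E = 1.4422.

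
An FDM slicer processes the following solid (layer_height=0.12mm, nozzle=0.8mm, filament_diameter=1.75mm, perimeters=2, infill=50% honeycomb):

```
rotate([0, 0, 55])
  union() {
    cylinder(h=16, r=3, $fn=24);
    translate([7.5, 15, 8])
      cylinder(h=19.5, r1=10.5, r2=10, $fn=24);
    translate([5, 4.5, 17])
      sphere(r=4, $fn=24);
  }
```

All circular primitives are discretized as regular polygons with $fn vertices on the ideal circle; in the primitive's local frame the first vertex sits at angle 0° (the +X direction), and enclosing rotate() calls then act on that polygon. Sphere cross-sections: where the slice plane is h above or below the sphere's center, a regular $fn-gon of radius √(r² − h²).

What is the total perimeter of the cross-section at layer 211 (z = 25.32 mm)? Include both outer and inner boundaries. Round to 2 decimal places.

63.00 mm

At z = 25.32 mm: the cylinder is absent (z outside [0, 16]); the cone at (7.5, 15): at t=0.888 of its height the radius interpolates to r₁+(r₂−r₁)t = 10.056, giving a regular 24-gon of that circumradius (perimeter = 2·24·10.056·sin(180°/24) = 63.00 mm); the sphere at (5, 4.5) does not reach this height (|z−center|=8.320 > r=4); Combining (union): only the cone at (7.5, 15) is present, so the union is just that shape — boundary = 63.00 mm; (rotated 55° about Z; rotation is an isometry so areas/perimeters/island counts are preserved). Overall, the cross-section is a single solid region. Total boundary length (outer) = 63.00 mm.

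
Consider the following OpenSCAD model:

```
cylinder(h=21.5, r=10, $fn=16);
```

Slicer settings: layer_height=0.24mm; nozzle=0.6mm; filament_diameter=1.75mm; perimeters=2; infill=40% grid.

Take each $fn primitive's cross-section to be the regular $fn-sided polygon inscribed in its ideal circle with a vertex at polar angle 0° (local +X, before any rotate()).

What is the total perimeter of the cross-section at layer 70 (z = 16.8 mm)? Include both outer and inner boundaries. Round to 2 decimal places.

At z = 16.8 mm: the cylinder: section is a regular 16-gon, circumradius r=10 (perimeter = 2·16·10.000·sin(180°/16) = 62.43 mm). Overall, the cross-section is a single solid region. Total boundary length (outer) = 62.43 mm.

62.43 mm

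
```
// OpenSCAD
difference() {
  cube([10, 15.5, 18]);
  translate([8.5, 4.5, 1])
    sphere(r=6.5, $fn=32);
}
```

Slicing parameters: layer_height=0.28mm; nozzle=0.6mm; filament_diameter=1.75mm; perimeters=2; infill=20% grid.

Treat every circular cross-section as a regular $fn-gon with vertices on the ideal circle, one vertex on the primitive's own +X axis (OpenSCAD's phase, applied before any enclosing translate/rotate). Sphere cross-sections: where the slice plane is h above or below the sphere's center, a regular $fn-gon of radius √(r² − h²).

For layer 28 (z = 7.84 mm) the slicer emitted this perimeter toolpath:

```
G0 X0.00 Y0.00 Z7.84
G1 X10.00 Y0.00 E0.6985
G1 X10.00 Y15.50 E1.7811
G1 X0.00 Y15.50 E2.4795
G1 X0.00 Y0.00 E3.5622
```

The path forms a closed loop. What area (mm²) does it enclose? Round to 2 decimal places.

Apply the shoelace formula to the sequence of (X, Y) vertices; enclosed area = 155.00 mm².

155.00 mm²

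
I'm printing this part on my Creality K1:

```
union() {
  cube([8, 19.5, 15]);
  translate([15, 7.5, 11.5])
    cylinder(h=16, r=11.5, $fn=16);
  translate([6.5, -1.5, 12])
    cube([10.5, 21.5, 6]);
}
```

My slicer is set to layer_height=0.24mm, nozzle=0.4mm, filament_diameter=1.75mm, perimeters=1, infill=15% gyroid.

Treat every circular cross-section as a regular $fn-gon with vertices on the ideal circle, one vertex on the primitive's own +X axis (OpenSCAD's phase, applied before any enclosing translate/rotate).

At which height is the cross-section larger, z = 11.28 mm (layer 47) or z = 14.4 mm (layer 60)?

layer 60 (z = 14.4 mm)

Layer 47 (z = 11.28): the cube is present — its section is the full 8×19.5 rectangle (area 156.00 mm²); the cylinder at (15, 7.5) is absent (z outside [11.5, 27.5]); the cube at (6.5, -1.5) is not intersected at this z (z outside [12, 18]); Merging all regions: only the 8×19.5 cube is present, so the union is just that shape — area = 156.00 mm². So its area = 156.00 mm². Layer 60 (z = 14.4): the 8×19.5 cube contributes its full rectangle (area 156.00 mm²); the r=11.5 cylinder at (15, 7.5) contributes a regular 16-gon of circumradius 11.5 (area = (16/2)·11.500²·sin(360°/16) = 404.88 mm²); the 10.5×21.5 cube at (6.5, -1.5) contributes its full rectangle (area 225.75 mm²); Taking the union: the regions partially overlap — summed areas 786.63 mm² minus the doubly-counted overlap 261.24 mm² gives 525.39 mm² — area = 525.39 mm². So its area = 525.39 mm². Layer 60 is larger (525.39 vs 156.00 mm²).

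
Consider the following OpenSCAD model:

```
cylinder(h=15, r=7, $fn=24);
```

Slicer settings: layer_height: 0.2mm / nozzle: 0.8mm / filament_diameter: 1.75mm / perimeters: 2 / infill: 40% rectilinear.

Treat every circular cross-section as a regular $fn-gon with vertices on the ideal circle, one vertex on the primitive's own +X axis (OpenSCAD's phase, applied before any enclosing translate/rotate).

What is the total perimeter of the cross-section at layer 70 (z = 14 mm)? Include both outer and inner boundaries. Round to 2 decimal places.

43.86 mm

At z = 14 mm: the cylinder: section is a regular 24-gon, circumradius r=7 (perimeter = 2·24·7.000·sin(180°/24) = 43.86 mm). Overall, the cross-section is a single solid region. Total boundary length (outer) = 43.86 mm.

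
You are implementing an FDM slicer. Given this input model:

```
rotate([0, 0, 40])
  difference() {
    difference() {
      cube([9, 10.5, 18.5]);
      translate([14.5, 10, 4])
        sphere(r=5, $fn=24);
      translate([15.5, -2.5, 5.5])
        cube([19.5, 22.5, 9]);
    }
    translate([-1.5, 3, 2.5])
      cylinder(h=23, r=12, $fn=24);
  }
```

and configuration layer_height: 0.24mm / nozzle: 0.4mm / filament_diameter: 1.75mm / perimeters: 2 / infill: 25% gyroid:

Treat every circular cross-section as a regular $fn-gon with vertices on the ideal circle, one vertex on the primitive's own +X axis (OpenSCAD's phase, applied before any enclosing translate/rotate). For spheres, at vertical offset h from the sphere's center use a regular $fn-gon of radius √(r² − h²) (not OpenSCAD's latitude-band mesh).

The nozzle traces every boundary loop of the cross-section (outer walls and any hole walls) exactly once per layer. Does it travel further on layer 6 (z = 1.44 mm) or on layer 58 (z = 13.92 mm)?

Layer 6 (z = 1.44): the 9×10.5 cube contributes its full rectangle (perimeter 39.00 mm); the sphere at (14.5, 10): section is a regular 24-gon, circumradius = √(r²−h²) = √(5²−2.56²) = 4.295 (perimeter = 2·24·4.295·sin(180°/24) = 26.91 mm); the cube at (15.5, -2.5) does not reach this height (z outside [5.5, 14.5]); Subtracting the remaining from the first: starting from the 9×10.5 cube, the r=5 sphere at (14.5, 10) misses the remaining region (no effect) — boundary = 39.00 mm; the cylinder at (-1.5, 3) is absent (z outside [2.5, 25.5]); After the difference (first − rest): none of the subtracted shapes is present at this height, so the result so far is unchanged — boundary = 39.00 mm; (whole slice rotated 40° about Z — lengths, areas and connectivity unchanged). So its perimeter = 39.00 mm. Layer 58 (z = 13.92): the cube is present — its section is the full 9×10.5 rectangle (perimeter 39.00 mm); the sphere at (14.5, 10) is not intersected at this z (|z−center|=9.920 > r=5); the 19.5×22.5 cube at (15.5, -2.5) contributes its full rectangle (perimeter 84.00 mm); Subtracting the remaining from the first: starting from the 9×10.5 cube, the 19.5×22.5 cube at (15.5, -2.5) misses the remaining region (no effect) — boundary = 39.00 mm; the cylinder at (-1.5, 3): section is a regular 24-gon, circumradius r=12 (perimeter = 2·24·12.000·sin(180°/24) = 75.18 mm); Taking the first minus the rest: starting from that combined region, the r=12 cylinder at (-1.5, 3) partially overlaps it — only the 93.46 mm² overlap (of its 447.24 mm²) is removed, clipping the outline — boundary = 5.19 mm; (whole slice rotated 40° about Z — lengths, areas and connectivity unchanged). So its perimeter = 5.19 mm. Layer 6 is larger (39.00 vs 5.19 mm).

layer 6 (z = 1.44 mm)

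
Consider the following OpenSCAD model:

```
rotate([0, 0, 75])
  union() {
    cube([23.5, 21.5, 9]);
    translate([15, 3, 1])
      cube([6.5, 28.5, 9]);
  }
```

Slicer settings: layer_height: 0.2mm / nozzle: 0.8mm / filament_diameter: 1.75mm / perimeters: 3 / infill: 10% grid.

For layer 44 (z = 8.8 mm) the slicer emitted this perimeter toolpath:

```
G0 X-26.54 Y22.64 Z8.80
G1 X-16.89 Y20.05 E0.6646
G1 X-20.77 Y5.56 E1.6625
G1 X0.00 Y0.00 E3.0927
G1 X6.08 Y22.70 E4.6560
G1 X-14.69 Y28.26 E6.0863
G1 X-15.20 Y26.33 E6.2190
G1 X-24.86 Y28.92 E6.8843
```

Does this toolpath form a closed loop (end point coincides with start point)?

Start point (G0): (-26.54, 22.64). End point (last G1): the path does not return to the start — open.

no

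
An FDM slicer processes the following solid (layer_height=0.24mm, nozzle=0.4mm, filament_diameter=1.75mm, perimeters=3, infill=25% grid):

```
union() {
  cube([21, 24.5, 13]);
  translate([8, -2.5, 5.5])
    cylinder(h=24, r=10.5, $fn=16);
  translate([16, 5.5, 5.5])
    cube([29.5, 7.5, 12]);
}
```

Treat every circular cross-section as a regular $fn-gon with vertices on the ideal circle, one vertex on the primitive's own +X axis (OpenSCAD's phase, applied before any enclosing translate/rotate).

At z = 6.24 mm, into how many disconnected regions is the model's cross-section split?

1

At z = 6.24 mm: the 21×24.5 cube contributes its full rectangle; the r=10.5 cylinder at (8, -2.5) gives a regular 16-gon of circumradius 10.5 (constant along its height); the cube at (16, 5.5) (footprint 29.5×7.5) is included at this height; Merging all regions: the regions partially overlap (shared area 150.03 mm²), so overlapping operands fuse into one piece — 1 connected region. The result has 1 disconnected region.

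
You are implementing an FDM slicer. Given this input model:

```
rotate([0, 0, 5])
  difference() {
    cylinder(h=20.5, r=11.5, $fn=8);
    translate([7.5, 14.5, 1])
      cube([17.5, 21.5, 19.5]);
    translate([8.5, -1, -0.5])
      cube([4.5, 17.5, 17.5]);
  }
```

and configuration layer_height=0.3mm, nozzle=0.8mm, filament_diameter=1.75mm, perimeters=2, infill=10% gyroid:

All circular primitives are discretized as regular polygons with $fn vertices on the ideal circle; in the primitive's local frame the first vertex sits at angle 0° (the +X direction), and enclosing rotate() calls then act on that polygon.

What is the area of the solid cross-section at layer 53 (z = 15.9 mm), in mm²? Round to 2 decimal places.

At z = 15.9 mm: the r=11.5 cylinder gives a regular 8-gon of circumradius 11.5 (constant along its height) (area = (8/2)·11.500²·sin(360°/8) = 374.06 mm²); the cube at (7.5, 14.5) (footprint 17.5×21.5) is included at this height (area 376.25 mm²); the 4.5×17.5 cube at (8.5, -1) contributes its full rectangle (area 78.75 mm²); Taking the first minus the rest: starting from the r=11.5 cylinder (374.06 mm²), the 17.5×21.5 cube at (7.5, 14.5) misses the remaining region (no effect); the 4.5×17.5 cube at (8.5, -1) partially overlaps it — only the 13.66 mm² overlap (of its 78.75 mm²) is removed, clipping the outline — area = 360.40 mm²; (rotated 5° about Z; rotation is an isometry so areas/perimeters/island counts are preserved). Overall, the cross-section is a single solid region. Net area = 360.40 mm².

360.40 mm²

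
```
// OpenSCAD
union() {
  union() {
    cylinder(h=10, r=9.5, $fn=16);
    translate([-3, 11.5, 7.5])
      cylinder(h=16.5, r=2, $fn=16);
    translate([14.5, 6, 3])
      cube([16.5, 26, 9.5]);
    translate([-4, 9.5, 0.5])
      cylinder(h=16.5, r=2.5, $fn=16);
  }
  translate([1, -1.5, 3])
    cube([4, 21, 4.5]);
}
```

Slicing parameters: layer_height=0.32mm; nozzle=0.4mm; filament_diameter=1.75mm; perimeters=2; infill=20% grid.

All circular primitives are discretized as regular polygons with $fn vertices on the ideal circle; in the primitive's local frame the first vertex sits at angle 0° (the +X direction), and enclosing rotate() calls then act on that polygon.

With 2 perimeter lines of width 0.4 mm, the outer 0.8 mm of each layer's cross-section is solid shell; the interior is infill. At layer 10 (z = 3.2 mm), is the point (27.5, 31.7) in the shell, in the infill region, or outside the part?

At z = 3.2 mm: the r=9.5 cylinder gives a regular 16-gon of circumradius 9.5 (constant along its height); the cylinder at (-3, 11.5) is not intersected at this z (z outside [7.5, 24]); the 16.5×26 cube at (14.5, 6) contributes its full rectangle; the cylinder at (-4, 9.5): section is a regular 16-gon, circumradius r=2.5; Taking the union: the regions partially overlap (shared area 4.65 mm²), so overlapping operands fuse into one piece — 2 connected regions; the 4×21 cube at (1, -1.5) contributes its full rectangle; Combining (union): the regions partially overlap (shared area 41.18 mm²), so overlapping operands fuse into one piece — 2 connected regions. Overall, the cross-section has 2 separate islands. The nearest boundary edge runs (14.50, 32.00)→(31.00, 32.00); distance from the point to it = 0.30 mm. (Shell/infill is judged within the island containing the point — the largest one.) The point is inside the cross-section, 0.30 mm from the nearest boundary — within the 0.8 mm shell band (2 × 0.4).

shell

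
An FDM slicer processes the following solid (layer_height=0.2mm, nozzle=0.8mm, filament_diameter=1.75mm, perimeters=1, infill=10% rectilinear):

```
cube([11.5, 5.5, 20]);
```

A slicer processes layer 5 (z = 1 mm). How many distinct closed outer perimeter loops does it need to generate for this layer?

1

At z = 1 mm: the cube is present — its section is the full 11.5×5.5 rectangle. The result has 1 disconnected region.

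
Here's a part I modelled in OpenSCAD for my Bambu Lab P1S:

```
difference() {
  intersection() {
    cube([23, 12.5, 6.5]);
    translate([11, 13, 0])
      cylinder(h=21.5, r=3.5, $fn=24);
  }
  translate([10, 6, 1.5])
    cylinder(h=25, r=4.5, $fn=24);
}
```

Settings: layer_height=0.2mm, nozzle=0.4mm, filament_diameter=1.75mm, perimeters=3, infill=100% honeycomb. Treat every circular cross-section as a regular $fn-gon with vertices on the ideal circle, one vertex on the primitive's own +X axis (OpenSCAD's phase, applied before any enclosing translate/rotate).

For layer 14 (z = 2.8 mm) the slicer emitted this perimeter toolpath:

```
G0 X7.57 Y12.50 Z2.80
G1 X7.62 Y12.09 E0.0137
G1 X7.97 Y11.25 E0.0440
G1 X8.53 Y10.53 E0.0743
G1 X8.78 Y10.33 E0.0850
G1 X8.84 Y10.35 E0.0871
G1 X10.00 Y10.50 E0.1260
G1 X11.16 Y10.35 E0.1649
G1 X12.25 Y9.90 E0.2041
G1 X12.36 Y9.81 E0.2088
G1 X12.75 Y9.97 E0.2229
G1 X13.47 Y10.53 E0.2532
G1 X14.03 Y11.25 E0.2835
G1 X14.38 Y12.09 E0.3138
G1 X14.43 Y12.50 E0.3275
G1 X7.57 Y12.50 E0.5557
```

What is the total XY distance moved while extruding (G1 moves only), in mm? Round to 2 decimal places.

Sum the Euclidean lengths of each G1 segment: total = 16.71 mm.

16.71 mm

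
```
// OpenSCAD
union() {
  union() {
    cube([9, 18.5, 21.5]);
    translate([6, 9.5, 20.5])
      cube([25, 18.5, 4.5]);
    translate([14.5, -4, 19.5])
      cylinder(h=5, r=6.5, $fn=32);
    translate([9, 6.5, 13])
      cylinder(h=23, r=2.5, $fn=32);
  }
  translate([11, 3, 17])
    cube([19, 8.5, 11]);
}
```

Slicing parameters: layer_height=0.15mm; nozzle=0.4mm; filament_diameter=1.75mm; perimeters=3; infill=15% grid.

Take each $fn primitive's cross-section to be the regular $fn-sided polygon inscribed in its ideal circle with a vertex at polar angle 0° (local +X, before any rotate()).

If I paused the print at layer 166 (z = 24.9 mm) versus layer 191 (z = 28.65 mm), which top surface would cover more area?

Layer 166 (z = 24.9): the cube is not intersected at this z (z outside [0, 21.5]); the 25×18.5 cube at (6, 9.5) contributes its full rectangle (area 462.50 mm²); the cylinder at (14.5, -4) is not intersected at this z (z outside [19.5, 24.5]); the r=2.5 cylinder at (9, 6.5) contributes a regular 32-gon of circumradius 2.5 (area = (32/2)·2.500²·sin(360°/32) = 19.51 mm²); Merging all regions: the 2 present regions are separate (no shared area or edge), so areas and boundary lengths simply add and each stays a separate island — area = 482.01 mm²; the 19×8.5 cube at (11, 3) contributes its full rectangle (area 161.50 mm²); Combining (union): the regions partially overlap — summed areas 643.51 mm² minus the doubly-counted overlap 39.00 mm² gives 604.51 mm² — area = 604.51 mm². So its area = 604.51 mm². Layer 191 (z = 28.65): the cube does not reach this height (z outside [0, 21.5]); the cube at (6, 9.5) is not intersected at this z (z outside [20.5, 25]); the cylinder at (14.5, -4) does not reach this height (z outside [19.5, 24.5]); the r=2.5 cylinder at (9, 6.5) contributes a regular 32-gon of circumradius 2.5 (area = (32/2)·2.500²·sin(360°/32) = 19.51 mm²); Taking the union: only the r=2.5 cylinder at (9, 6.5) is present, so the union is just that shape — area = 19.51 mm²; the cube at (11, 3) does not reach this height (z outside [17, 28]); Combining (union): only the result so far is present, so the union is just that shape — area = 19.51 mm². So its area = 19.51 mm². Layer 166 is larger (604.51 vs 19.51 mm²).

layer 166 (z = 24.9 mm)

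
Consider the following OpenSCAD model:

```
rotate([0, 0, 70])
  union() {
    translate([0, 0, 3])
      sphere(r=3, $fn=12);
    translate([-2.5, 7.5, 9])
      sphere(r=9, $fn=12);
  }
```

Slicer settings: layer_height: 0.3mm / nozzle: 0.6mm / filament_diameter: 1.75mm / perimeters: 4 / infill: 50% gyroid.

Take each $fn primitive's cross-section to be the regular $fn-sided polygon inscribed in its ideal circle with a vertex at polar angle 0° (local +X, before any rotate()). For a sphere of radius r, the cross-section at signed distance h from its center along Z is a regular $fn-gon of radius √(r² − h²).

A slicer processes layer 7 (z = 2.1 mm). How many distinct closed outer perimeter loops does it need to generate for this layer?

1

At z = 2.1 mm: the sphere: section is a regular 12-gon, circumradius = √(r²−h²) = √(3²−0.9²) = 2.862; the r=9 sphere at (-2.5, 7.5) contributes a regular 12-gon of circumradius √(9²−6.9²) = 5.778; Merging all regions: the regions partially overlap (shared area 0.99 mm²), so overlapping operands fuse into one piece — 1 connected region; (whole slice rotated 70° about Z — lengths, areas and connectivity unchanged). The result has 1 disconnected region.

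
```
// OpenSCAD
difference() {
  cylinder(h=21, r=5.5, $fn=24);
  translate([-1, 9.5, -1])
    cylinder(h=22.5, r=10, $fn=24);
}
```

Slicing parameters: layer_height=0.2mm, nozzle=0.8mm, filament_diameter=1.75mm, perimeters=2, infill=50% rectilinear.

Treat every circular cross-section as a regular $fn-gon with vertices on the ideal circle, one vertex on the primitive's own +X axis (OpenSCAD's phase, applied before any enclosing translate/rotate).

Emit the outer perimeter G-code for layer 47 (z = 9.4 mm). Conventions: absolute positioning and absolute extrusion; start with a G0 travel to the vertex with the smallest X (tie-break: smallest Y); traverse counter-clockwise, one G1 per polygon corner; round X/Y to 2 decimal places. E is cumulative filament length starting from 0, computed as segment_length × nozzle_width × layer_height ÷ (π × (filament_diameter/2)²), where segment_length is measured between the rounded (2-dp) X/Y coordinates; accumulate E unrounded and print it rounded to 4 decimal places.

At z = 9.4 mm: the r=5.5 cylinder contributes a regular 24-gon of circumradius 5.5; the r=10 cylinder at (-1, 9.5) gives a regular 24-gon of circumradius 10 (constant along its height); Subtracting the remaining from the first: starting from the r=5.5 cylinder, the r=10 cylinder at (-1, 9.5) partially overlaps it — only the 45.57 mm² overlap (of its 310.58 mm²) is removed, clipping the outline — 1 connected region. The outline is a single polygon with 20 vertices. Extrusion per mm of travel: 0.8 × 0.2 / (π × 0.875²) = 0.066520. Accumulating E over each segment gives final E = 2.0559.

G0 X-5.50 Y0.00 Z9.40
G1 X-5.31 Y-1.42 E0.0953
G1 X-4.76 Y-2.75 E0.1910
G1 X-3.89 Y-3.89 E0.2864
G1 X-2.75 Y-4.76 E0.3818
G1 X-1.42 Y-5.31 E0.4776
G1 X0.00 Y-5.50 E0.5729
G1 X1.42 Y-5.31 E0.6682
G1 X2.75 Y-4.76 E0.7639
G1 X3.89 Y-3.89 E0.8593
G1 X4.76 Y-2.75 E0.9547
G1 X5.31 Y-1.42 E1.0504
G1 X5.50 Y0.00 E1.1457
G1 X5.31 Y1.42 E1.2410
G1 X5.18 Y1.74 E1.2640
G1 X4.00 Y0.84 E1.3627
G1 X1.59 Y-0.16 E1.5363
G1 X-1.00 Y-0.50 E1.7101
G1 X-3.59 Y-0.16 E1.8838
G1 X-5.42 Y0.60 E2.0156
G1 X-5.50 Y0.00 E2.0559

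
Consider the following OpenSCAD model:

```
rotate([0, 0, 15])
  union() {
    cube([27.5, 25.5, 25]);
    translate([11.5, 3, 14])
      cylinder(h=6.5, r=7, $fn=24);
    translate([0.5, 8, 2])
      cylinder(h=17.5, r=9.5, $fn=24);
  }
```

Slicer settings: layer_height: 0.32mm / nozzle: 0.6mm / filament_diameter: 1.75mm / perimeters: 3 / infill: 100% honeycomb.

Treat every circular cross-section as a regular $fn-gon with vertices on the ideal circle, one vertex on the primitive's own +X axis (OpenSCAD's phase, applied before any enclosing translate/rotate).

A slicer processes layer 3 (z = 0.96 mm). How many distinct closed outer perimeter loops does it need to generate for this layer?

At z = 0.96 mm: the cube (footprint 27.5×25.5) is included at this height; the cylinder at (11.5, 3) is absent (z outside [14, 20.5]); the cylinder at (0.5, 8) is not intersected at this z (z outside [2, 19.5]); Taking the union: only the 27.5×25.5 cube is present, so the union is just that shape — 1 connected region; (rotated 15° about Z; rotation is an isometry so areas/perimeters/island counts are preserved). The result has 1 disconnected region.

1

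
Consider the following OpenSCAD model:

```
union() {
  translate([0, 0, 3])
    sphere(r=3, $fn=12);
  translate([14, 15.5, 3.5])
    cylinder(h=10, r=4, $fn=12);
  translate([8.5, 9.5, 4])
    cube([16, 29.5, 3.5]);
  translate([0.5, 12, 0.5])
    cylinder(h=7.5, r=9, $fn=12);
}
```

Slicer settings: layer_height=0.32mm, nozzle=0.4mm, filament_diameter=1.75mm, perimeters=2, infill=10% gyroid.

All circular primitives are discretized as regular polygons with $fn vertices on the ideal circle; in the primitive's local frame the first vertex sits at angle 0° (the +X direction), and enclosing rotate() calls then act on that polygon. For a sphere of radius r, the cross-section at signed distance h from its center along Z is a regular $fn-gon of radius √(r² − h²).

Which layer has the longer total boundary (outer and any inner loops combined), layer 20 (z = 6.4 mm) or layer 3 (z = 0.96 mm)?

Layer 20 (z = 6.4): the sphere is not intersected at this z (|z−center|=3.400 > r=3); the cylinder at (14, 15.5): section is a regular 12-gon, circumradius r=4 (perimeter = 2·12·4.000·sin(180°/12) = 24.85 mm); the cube at (8.5, 9.5) (footprint 16×29.5) is included at this height (perimeter 91.00 mm); the cylinder at (0.5, 12): section is a regular 12-gon, circumradius r=9 (perimeter = 2·12·9.000·sin(180°/12) = 55.90 mm); Taking the union: the regions partially overlap (shared area 51.53 mm²), so the edge portions inside another operand are dropped and the merged outline is re-measured after clipping — boundary = 133.89 mm. So its perimeter = 133.89 mm. Layer 3 (z = 0.96): the sphere: section is a regular 12-gon, circumradius = √(r²−h²) = √(3²−2.04²) = 2.200 (perimeter = 2·12·2.200·sin(180°/12) = 13.66 mm); the cylinder at (14, 15.5) is not intersected at this z (z outside [3.5, 13.5]); the cube at (8.5, 9.5) is not intersected at this z (z outside [4, 7.5]); the r=9 cylinder at (0.5, 12) contributes a regular 12-gon of circumradius 9 (perimeter = 2·12·9.000·sin(180°/12) = 55.90 mm); Merging all regions: the 2 present regions are separate (no shared area or edge), so areas and boundary lengths simply add and each stays a separate island — boundary = 69.57 mm. So its perimeter = 69.57 mm. Layer 20 is larger (133.89 vs 69.57 mm).

layer 20 (z = 6.4 mm)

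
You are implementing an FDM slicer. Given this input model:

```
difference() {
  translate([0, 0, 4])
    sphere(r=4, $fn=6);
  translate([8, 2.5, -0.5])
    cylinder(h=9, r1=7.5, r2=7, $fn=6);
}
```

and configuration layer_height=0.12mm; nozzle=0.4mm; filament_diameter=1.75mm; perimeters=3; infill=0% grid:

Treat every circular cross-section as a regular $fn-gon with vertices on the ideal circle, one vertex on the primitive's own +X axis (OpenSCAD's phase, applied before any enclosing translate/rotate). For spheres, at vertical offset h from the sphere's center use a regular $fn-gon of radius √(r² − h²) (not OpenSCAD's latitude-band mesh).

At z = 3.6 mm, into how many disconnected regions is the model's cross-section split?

At z = 3.6 mm: the r=4 sphere contributes a regular 6-gon of circumradius √(4²−0.4²) = 3.980; the cone at (8, 2.5) (r1=7.5→r2=7) has section circumradius 7.272 here — a regular 6-gon; Subtracting the remaining from the first: starting from the r=4 sphere, the cone at (8, 2.5) partially overlaps it — only the 7.13 mm² overlap (of its 137.40 mm²) is removed, clipping the outline — 1 connected region. The result has 1 disconnected region.

1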